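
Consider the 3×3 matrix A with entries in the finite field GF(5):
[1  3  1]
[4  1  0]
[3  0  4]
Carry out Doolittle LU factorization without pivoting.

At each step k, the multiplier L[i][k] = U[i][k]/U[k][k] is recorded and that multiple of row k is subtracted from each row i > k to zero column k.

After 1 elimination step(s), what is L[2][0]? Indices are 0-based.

L[2][0] = 3

Step 1: pivot at (0,0) is 1.
  row1 ← row1 − (4)·row0  ⇒  L[1][0]=4, U row1=(0, 4, 1)
  row2 ← row2 − (3)·row0  ⇒  L[2][0]=3, U row2=(0, 1, 1)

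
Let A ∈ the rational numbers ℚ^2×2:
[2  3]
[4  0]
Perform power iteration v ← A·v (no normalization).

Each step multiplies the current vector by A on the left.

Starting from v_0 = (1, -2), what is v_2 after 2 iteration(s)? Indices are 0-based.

v_0 = (1, -2).
v_1 = A·v_0 = (-4, 4).
v_2 = A·v_1 = (4, -16).

v_2 = (4, -16)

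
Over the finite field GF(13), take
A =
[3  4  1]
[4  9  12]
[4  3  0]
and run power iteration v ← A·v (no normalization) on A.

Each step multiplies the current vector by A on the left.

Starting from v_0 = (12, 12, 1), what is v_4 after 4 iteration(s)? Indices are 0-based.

v_0 = (12, 12, 1).
v_1 = A·v_0 = (7, 12, 6).
v_2 = A·v_1 = (10, 0, 12).
v_3 = A·v_2 = (3, 2, 1).
v_4 = A·v_3 = (5, 3, 5).

v_4 = (5, 3, 5)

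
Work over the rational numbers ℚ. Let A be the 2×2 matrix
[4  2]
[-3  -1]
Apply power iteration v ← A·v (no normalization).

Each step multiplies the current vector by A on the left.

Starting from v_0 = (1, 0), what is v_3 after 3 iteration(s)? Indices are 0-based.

v_3 = (22, -21)

v_0 = (1, 0).
v_1 = A·v_0 = (4, -3).
v_2 = A·v_1 = (10, -9).
v_3 = A·v_2 = (22, -21).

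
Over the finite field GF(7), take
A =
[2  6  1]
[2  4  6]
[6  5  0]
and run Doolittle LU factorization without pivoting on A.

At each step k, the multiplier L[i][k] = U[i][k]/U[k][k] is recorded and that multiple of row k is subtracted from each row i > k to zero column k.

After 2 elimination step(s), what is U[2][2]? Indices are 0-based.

k=0: U[0][0]=2
  eliminate (1,0): mult=1, new row 1: (0, 5, 5); set L[1][0]=1
  eliminate (2,0): mult=3, new row 2: (0, 1, 4); set L[2][0]=3
k=1: U[1][1]=5
  eliminate (2,1): mult=3, new row 2: (0, 0, 3); set L[2][1]=3

U[2][2] = 3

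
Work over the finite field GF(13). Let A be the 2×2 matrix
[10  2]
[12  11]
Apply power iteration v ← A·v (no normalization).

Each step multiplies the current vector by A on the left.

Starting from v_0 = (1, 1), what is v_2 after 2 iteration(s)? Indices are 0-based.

v_2 = (10, 7)

v_0 = (1, 1).
v_1 = A·v_0 = (12, 10).
v_2 = A·v_1 = (10, 7).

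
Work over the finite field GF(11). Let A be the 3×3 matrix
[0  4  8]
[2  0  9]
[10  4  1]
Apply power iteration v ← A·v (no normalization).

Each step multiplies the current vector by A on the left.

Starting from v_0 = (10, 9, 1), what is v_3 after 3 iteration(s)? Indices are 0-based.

v_0 = (10, 9, 1).
v_1 = A·v_0 = (0, 7, 5).
v_2 = A·v_1 = (2, 1, 0).
v_3 = A·v_2 = (4, 4, 2).

v_3 = (4, 4, 2)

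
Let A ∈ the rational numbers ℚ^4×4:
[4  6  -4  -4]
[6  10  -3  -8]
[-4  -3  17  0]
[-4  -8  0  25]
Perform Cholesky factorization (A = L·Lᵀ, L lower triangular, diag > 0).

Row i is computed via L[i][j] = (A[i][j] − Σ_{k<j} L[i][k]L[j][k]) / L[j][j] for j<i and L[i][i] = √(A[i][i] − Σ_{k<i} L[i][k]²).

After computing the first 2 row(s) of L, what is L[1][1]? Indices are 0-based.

Step 1: L[0][0] = √(4) = 2.
  L[1][0] = (6) / L[0][0] = 3.
Step 2: L[1][1] = √(1) = 1.

L[1][1] = 1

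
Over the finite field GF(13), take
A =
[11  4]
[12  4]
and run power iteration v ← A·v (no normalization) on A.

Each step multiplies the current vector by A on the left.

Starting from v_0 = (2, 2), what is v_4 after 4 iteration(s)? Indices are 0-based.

v_0 = (2, 2).
v_1 = A·v_0 = (4, 6).
v_2 = A·v_1 = (3, 7).
v_3 = A·v_2 = (9, 12).
v_4 = A·v_3 = (4, 0).

v_4 = (4, 0)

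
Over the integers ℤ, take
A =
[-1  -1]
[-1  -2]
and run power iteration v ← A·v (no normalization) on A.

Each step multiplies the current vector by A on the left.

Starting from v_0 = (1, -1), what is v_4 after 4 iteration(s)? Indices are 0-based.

v_4 = (-8, -13)

v_0 = (1, -1).
v_1 = A·v_0 = (0, 1).
v_2 = A·v_1 = (-1, -2).
v_3 = A·v_2 = (3, 5).
v_4 = A·v_3 = (-8, -13).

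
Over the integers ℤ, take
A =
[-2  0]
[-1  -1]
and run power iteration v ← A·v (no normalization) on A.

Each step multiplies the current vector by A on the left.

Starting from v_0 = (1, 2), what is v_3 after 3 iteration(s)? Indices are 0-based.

v_0 = (1, 2).
v_1 = A·v_0 = (-2, -3).
v_2 = A·v_1 = (4, 5).
v_3 = A·v_2 = (-8, -9).

v_3 = (-8, -9)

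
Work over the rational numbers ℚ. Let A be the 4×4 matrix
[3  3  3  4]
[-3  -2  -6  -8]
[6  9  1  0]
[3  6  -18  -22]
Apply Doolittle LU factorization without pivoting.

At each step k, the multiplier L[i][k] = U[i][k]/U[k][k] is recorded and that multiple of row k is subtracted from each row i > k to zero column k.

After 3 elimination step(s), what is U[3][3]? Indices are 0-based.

U[3][3] = -2

k=0: U[0][0]=3
  eliminate (1,0): mult=-1, new row 1: (0, 1, -3, -4); set L[1][0]=-1
  eliminate (2,0): mult=2, new row 2: (0, 3, -5, -8); set L[2][0]=2
  eliminate (3,0): mult=1, new row 3: (0, 3, -21, -26); set L[3][0]=1
k=1: U[1][1]=1
  eliminate (2,1): mult=3, new row 2: (0, 0, 4, 4); set L[2][1]=3
  eliminate (3,1): mult=3, new row 3: (0, 0, -12, -14); set L[3][1]=3
k=2: U[2][2]=4
  eliminate (3,2): mult=-3, new row 3: (0, 0, 0, -2); set L[3][2]=-3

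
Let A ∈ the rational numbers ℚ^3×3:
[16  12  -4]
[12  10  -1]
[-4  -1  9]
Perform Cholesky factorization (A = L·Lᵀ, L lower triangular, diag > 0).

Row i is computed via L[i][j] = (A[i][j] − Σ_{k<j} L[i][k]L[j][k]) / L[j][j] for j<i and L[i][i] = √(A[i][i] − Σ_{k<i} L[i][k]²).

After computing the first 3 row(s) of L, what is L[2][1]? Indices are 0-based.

Step 1: L[0][0] = √(16) = 4.
  L[1][0] = (12) / L[0][0] = 3.
Step 2: L[1][1] = √(1) = 1.
  L[2][0] = (-4) / L[0][0] = -1.
  L[2][1] = (2) / L[1][1] = 2.
Step 3: L[2][2] = √(4) = 2.

L[2][1] = 2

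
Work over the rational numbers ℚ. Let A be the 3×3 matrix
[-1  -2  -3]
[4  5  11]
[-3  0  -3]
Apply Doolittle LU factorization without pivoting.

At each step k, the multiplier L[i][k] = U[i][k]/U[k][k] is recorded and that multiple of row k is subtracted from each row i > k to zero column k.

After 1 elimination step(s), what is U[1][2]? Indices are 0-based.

Step 1: pivot at (0,0) is -1.
  row1 ← row1 − (-4)·row0  ⇒  L[1][0]=-4, U row1=(0, -3, -1)
  row2 ← row2 − (3)·row0  ⇒  L[2][0]=3, U row2=(0, 6, 6)

U[1][2] = -1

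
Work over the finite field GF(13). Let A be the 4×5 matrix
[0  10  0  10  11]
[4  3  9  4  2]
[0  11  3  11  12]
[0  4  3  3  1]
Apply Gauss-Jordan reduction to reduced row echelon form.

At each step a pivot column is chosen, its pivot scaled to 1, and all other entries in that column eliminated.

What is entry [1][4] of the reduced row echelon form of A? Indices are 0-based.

M[1][4] = 3

pivot(0,0): swap R0↔R1
pivot(0,0)=4: scale R0 → (1, 4, 12, 1, 7)
pivot(1,1)=10: scale R1 → (0, 1, 0, 1, 5)
  clear (0,1): R0 −= (4)R1 → (1, 0, 12, 10, 0)
  clear (2,1): R2 −= (11)R1 → (0, 0, 3, 0, 9)
  clear (3,1): R3 −= (4)R1 → (0, 0, 3, 12, 7)
pivot(2,2)=3: scale R2 → (0, 0, 1, 0, 3)
  clear (0,2): R0 −= (12)R2 → (1, 0, 0, 10, 3)
  clear (3,2): R3 −= (3)R2 → (0, 0, 0, 12, 11)
pivot(3,3)=12: scale R3 → (0, 0, 0, 1, 2)
  clear (0,3): R0 −= (10)R3 → (1, 0, 0, 0, 9)
  clear (1,3): R1 −= (1)R3 → (0, 1, 0, 0, 3)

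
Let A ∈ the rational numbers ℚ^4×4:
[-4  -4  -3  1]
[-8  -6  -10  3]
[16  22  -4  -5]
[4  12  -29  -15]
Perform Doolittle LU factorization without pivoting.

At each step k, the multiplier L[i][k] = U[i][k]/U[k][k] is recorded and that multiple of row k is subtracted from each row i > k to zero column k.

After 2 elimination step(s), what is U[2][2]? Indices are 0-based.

U[2][2] = -4

k=0: U[0][0]=-4
  eliminate (1,0): mult=2, new row 1: (0, 2, -4, 1); set L[1][0]=2
  eliminate (2,0): mult=-4, new row 2: (0, 6, -16, -1); set L[2][0]=-4
  eliminate (3,0): mult=-1, new row 3: (0, 8, -32, -14); set L[3][0]=-1
k=1: U[1][1]=2
  eliminate (2,1): mult=3, new row 2: (0, 0, -4, -4); set L[2][1]=3
  eliminate (3,1): mult=4, new row 3: (0, 0, -16, -18); set L[3][1]=4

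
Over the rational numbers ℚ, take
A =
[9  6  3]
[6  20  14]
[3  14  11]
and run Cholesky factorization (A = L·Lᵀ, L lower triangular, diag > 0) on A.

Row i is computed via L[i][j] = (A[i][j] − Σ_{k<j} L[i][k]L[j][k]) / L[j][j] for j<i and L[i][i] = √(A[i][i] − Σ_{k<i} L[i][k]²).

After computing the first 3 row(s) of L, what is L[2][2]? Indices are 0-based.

Step 1: L[0][0] = √(9) = 3.
  L[1][0] = (6) / L[0][0] = 2.
Step 2: L[1][1] = √(16) = 4.
  L[2][0] = (3) / L[0][0] = 1.
  L[2][1] = (12) / L[1][1] = 3.
Step 3: L[2][2] = √(1) = 1.

L[2][2] = 1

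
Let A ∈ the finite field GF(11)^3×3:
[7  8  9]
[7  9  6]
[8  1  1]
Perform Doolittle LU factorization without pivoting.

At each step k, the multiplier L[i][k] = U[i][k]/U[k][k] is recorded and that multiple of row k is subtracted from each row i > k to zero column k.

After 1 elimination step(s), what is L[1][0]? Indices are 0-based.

L[1][0] = 1

Step 1: pivot at (0,0) is 7.
  row1 ← row1 − (1)·row0  ⇒  L[1][0]=1, U row1=(0, 1, 8)
  row2 ← row2 − (9)·row0  ⇒  L[2][0]=9, U row2=(0, 6, 8)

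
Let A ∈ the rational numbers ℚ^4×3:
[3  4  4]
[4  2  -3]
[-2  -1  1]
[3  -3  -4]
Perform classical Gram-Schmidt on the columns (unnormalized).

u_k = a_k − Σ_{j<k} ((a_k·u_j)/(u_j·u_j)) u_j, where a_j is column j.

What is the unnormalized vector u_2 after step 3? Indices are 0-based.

Step 1: u_0 = a_0 = (3, 4, -2, 3).
Step 2: u_1 = a_1 − (13/38)·u_0 = (113/38, 12/19, -6/19, -153/38).
Step 3: u_2 = a_2 − (-7/19)·u_0 − (980/971)·u_1 = (2043/971, -2101/971, 565/971, 1135/971).

u_2 = (2043/971, -2101/971, 565/971, 1135/971)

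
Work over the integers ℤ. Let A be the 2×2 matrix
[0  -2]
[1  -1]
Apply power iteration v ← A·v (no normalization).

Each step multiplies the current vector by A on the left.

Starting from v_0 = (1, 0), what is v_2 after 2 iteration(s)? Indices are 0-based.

v_0 = (1, 0).
v_1 = A·v_0 = (0, 1).
v_2 = A·v_1 = (-2, -1).

v_2 = (-2, -1)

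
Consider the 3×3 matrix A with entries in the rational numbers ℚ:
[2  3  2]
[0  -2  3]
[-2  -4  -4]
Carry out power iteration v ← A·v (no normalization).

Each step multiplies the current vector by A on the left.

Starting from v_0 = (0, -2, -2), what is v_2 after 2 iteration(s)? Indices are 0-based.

v_0 = (0, -2, -2).
v_1 = A·v_0 = (-10, -2, 16).
v_2 = A·v_1 = (6, 52, -36).

v_2 = (6, 52, -36)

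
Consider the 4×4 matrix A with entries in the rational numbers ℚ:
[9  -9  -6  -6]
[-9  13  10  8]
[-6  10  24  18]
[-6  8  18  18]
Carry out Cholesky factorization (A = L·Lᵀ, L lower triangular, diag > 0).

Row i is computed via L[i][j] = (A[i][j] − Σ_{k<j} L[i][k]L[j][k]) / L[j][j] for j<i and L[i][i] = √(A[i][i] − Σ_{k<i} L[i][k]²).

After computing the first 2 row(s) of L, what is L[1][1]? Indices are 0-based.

Step 1: L[0][0] = √(9) = 3.
  L[1][0] = (-9) / L[0][0] = -3.
Step 2: L[1][1] = √(4) = 2.

L[1][1] = 2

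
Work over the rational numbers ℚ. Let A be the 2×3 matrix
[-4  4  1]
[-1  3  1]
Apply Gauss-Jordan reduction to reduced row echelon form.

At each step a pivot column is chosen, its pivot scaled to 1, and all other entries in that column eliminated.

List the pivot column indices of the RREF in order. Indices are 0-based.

pivot columns: 0, 1

[1] R0 /= -4  ⇒  (1, -1, -1/4)
     R1 -= -1·R0  ⇒  (0, 2, 3/4)
[2] R1 /= 2  ⇒  (0, 1, 3/8)
     R0 -= -1·R1  ⇒  (1, 0, 1/8)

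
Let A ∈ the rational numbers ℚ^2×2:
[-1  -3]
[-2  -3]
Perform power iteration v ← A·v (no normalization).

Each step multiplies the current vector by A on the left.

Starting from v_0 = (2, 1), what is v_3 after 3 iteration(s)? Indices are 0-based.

v_3 = (-119, -145)

v_0 = (2, 1).
v_1 = A·v_0 = (-5, -7).
v_2 = A·v_1 = (26, 31).
v_3 = A·v_2 = (-119, -145).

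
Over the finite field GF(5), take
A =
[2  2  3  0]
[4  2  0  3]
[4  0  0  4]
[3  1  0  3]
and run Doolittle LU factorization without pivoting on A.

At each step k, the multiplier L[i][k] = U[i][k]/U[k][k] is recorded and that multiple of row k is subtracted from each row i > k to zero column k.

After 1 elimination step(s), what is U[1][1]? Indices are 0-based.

U[1][1] = 3

Step 1: pivot at (0,0) is 2.
  row1 ← row1 − (2)·row0  ⇒  L[1][0]=2, U row1=(0, 3, 4, 3)
  row2 ← row2 − (2)·row0  ⇒  L[2][0]=2, U row2=(0, 1, 4, 4)
  row3 ← row3 − (4)·row0  ⇒  L[3][0]=4, U row3=(0, 3, 3, 3)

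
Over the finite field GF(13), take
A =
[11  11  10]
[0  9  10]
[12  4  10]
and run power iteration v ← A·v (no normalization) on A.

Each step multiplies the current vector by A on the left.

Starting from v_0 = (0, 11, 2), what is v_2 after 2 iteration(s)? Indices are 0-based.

v_0 = (0, 11, 2).
v_1 = A·v_0 = (11, 2, 12).
v_2 = A·v_1 = (3, 8, 0).

v_2 = (3, 8, 0)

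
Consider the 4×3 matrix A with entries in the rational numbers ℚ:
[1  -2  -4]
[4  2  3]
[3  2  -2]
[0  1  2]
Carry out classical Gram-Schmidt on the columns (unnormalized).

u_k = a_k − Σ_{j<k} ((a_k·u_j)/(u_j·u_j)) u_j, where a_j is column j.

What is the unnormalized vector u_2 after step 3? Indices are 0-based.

u_2 = (-41/97, 239/97, -305/97, 50/97)

Step 1: u_0 = a_0 = (1, 4, 3, 0).
Step 2: u_1 = a_1 − (6/13)·u_0 = (-32/13, 2/13, 8/13, 1).
Step 3: u_2 = a_2 − (1/13)·u_0 − (144/97)·u_1 = (-41/97, 239/97, -305/97, 50/97).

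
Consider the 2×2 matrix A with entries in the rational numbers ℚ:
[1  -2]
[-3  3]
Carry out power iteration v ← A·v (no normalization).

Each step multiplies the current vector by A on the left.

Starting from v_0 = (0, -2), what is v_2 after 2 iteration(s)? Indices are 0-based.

v_0 = (0, -2).
v_1 = A·v_0 = (4, -6).
v_2 = A·v_1 = (16, -30).

v_2 = (16, -30)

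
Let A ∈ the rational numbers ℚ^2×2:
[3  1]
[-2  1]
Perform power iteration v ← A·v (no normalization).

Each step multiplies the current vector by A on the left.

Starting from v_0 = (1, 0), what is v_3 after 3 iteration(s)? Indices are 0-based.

v_3 = (13, -22)

v_0 = (1, 0).
v_1 = A·v_0 = (3, -2).
v_2 = A·v_1 = (7, -8).
v_3 = A·v_2 = (13, -22).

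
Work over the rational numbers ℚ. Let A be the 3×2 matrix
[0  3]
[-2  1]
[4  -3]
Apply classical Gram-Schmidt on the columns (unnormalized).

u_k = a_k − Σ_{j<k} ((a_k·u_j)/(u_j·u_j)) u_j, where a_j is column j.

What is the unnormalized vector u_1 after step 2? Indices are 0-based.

Step 1: u_0 = a_0 = (0, -2, 4).
Step 2: u_1 = a_1 − (-7/10)·u_0 = (3, -2/5, -1/5).

u_1 = (3, -2/5, -1/5)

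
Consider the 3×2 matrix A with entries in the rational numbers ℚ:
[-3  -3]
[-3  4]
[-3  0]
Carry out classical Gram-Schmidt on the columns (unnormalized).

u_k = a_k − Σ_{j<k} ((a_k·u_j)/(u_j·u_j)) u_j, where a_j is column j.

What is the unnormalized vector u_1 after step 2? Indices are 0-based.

u_1 = (-10/3, 11/3, -1/3)

Step 1: u_0 = a_0 = (-3, -3, -3).
Step 2: u_1 = a_1 − (-1/9)·u_0 = (-10/3, 11/3, -1/3).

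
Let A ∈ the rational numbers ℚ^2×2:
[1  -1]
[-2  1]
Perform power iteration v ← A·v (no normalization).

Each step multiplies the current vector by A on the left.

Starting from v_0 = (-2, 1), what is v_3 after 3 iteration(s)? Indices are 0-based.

v_0 = (-2, 1).
v_1 = A·v_0 = (-3, 5).
v_2 = A·v_1 = (-8, 11).
v_3 = A·v_2 = (-19, 27).

v_3 = (-19, 27)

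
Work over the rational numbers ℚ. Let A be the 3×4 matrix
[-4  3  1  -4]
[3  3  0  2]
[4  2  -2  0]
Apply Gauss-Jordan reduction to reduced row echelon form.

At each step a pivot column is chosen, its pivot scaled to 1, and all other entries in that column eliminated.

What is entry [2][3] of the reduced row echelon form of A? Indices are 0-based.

M[2][3] = 16/9

step 1: normalize row 0 (÷-4) = (1, -3/4, -1/4, 1)
  row 1: subtract 3×row0 = (0, 21/4, 3/4, -1)
  row 2: subtract 4×row0 = (0, 5, -1, -4)
step 2: normalize row 1 (÷21/4) = (0, 1, 1/7, -4/21)
  row 0: subtract -3/4×row1 = (1, 0, -1/7, 6/7)
  row 2: subtract 5×row1 = (0, 0, -12/7, -64/21)
step 3: normalize row 2 (÷-12/7) = (0, 0, 1, 16/9)
  row 0: subtract -1/7×row2 = (1, 0, 0, 10/9)
  row 1: subtract 1/7×row2 = (0, 1, 0, -4/9)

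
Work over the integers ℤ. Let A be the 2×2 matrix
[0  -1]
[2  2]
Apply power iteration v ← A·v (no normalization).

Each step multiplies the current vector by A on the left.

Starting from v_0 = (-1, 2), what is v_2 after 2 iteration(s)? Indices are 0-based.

v_0 = (-1, 2).
v_1 = A·v_0 = (-2, 2).
v_2 = A·v_1 = (-2, 0).

v_2 = (-2, 0)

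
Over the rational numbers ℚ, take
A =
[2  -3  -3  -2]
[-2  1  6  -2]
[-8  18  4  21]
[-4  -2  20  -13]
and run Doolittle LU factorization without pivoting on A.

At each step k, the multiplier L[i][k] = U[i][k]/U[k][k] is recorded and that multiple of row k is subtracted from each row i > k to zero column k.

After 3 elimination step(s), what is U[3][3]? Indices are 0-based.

Step 1: pivot at (0,0) is 2.
  row1 ← row1 − (-1)·row0  ⇒  L[1][0]=-1, U row1=(0, -2, 3, -4)
  row2 ← row2 − (-4)·row0  ⇒  L[2][0]=-4, U row2=(0, 6, -8, 13)
  row3 ← row3 − (-2)·row0  ⇒  L[3][0]=-2, U row3=(0, -8, 14, -17)
Step 2: pivot at (1,1) is -2.
  row2 ← row2 − (-3)·row1  ⇒  L[2][1]=-3, U row2=(0, 0, 1, 1)
  row3 ← row3 − (4)·row1  ⇒  L[3][1]=4, U row3=(0, 0, 2, -1)
Step 3: pivot at (2,2) is 1.
  row3 ← row3 − (2)·row2  ⇒  L[3][2]=2, U row3=(0, 0, 0, -3)

U[3][3] = -3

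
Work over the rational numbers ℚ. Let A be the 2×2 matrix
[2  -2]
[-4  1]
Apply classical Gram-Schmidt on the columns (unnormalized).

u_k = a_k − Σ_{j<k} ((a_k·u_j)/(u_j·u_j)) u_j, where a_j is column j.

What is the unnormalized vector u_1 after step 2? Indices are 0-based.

u_1 = (-6/5, -3/5)

Step 1: u_0 = a_0 = (2, -4).
Step 2: u_1 = a_1 − (-2/5)·u_0 = (-6/5, -3/5).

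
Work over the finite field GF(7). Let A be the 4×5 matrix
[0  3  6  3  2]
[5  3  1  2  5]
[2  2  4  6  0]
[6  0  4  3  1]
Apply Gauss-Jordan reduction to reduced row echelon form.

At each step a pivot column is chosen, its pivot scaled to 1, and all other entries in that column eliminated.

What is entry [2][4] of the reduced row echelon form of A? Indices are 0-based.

M[2][4] = 1

pivot(0,0): swap R0↔R1
pivot(0,0)=5: scale R0 → (1, 2, 3, 6, 1)
  clear (2,0): R2 −= (2)R0 → (0, 5, 5, 1, 5)
  clear (3,0): R3 −= (6)R0 → (0, 2, 0, 2, 2)
pivot(1,1)=3: scale R1 → (0, 1, 2, 1, 3)
  clear (0,1): R0 −= (2)R1 → (1, 0, 6, 4, 2)
  clear (2,1): R2 −= (5)R1 → (0, 0, 2, 3, 4)
  clear (3,1): R3 −= (2)R1 → (0, 0, 3, 0, 3)
pivot(2,2)=2: scale R2 → (0, 0, 1, 5, 2)
  clear (0,2): R0 −= (6)R2 → (1, 0, 0, 2, 4)
  clear (1,2): R1 −= (2)R2 → (0, 1, 0, 5, 6)
  clear (3,2): R3 −= (3)R2 → (0, 0, 0, 6, 4)
pivot(3,3)=6: scale R3 → (0, 0, 0, 1, 3)
  clear (0,3): R0 −= (2)R3 → (1, 0, 0, 0, 5)
  clear (1,3): R1 −= (5)R3 → (0, 1, 0, 0, 5)
  clear (2,3): R2 −= (5)R3 → (0, 0, 1, 0, 1)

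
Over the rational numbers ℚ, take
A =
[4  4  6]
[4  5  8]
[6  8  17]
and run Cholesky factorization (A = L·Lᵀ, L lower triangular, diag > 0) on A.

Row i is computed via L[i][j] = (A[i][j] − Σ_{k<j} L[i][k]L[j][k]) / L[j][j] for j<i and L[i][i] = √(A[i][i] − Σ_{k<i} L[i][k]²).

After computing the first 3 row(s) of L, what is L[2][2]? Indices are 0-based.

L[2][2] = 2

Step 1: L[0][0] = √(4) = 2.
  L[1][0] = (4) / L[0][0] = 2.
Step 2: L[1][1] = √(1) = 1.
  L[2][0] = (6) / L[0][0] = 3.
  L[2][1] = (2) / L[1][1] = 2.
Step 3: L[2][2] = √(4) = 2.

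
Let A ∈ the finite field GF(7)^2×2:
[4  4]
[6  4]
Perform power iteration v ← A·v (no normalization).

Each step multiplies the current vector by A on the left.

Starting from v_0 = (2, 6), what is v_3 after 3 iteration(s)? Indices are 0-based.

v_0 = (2, 6).
v_1 = A·v_0 = (4, 1).
v_2 = A·v_1 = (6, 0).
v_3 = A·v_2 = (3, 1).

v_3 = (3, 1)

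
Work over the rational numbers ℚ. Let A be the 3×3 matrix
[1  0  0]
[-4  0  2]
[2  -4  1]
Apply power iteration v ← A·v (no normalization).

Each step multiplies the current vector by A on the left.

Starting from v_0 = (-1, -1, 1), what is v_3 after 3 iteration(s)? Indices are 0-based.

v_0 = (-1, -1, 1).
v_1 = A·v_0 = (-1, 6, 3).
v_2 = A·v_1 = (-1, 10, -23).
v_3 = A·v_2 = (-1, -42, -65).

v_3 = (-1, -42, -65)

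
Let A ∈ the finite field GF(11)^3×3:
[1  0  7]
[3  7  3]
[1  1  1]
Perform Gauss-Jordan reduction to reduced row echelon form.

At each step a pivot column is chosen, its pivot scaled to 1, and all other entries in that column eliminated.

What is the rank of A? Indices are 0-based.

pivot(0,0)=1: scale R0 → (1, 0, 7)
  clear (1,0): R1 −= (3)R0 → (0, 7, 4)
  clear (2,0): R2 −= (1)R0 → (0, 1, 5)
pivot(1,1)=7: scale R1 → (0, 1, 10)
  clear (2,1): R2 −= (1)R1 → (0, 0, 6)
pivot(2,2)=6: scale R2 → (0, 0, 1)
  clear (0,2): R0 −= (7)R2 → (1, 0, 0)
  clear (1,2): R1 −= (10)R2 → (0, 1, 0)

rank = 3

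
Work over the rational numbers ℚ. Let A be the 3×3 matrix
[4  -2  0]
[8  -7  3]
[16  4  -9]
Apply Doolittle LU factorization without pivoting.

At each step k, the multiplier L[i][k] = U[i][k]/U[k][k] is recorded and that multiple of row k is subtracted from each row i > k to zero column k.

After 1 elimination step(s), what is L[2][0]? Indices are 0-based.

[col 0] pivot 4
  R1 -= 2*R0 → (0, -3, 3)  (L[1][0] := 2)
  R2 -= 4*R0 → (0, 12, -9)  (L[2][0] := 4)

L[2][0] = 4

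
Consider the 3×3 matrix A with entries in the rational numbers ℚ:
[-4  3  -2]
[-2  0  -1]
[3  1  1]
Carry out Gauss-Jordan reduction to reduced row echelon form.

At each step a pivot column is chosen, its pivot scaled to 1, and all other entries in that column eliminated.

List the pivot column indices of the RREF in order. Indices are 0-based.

pivot columns: 0, 1, 2

step 1: normalize row 0 (÷-4) = (1, -3/4, 1/2)
  row 1: subtract -2×row0 = (0, -3/2, 0)
  row 2: subtract 3×row0 = (0, 13/4, -1/2)
step 2: normalize row 1 (÷-3/2) = (0, 1, 0)
  row 0: subtract -3/4×row1 = (1, 0, 1/2)
  row 2: subtract 13/4×row1 = (0, 0, -1/2)
step 3: normalize row 2 (÷-1/2) = (0, 0, 1)
  row 0: subtract 1/2×row2 = (1, 0, 0)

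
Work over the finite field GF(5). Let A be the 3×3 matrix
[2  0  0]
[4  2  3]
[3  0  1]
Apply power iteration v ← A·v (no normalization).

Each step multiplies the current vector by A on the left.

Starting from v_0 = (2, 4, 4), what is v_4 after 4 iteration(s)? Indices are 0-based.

v_4 = (2, 1, 4)

v_0 = (2, 4, 4).
v_1 = A·v_0 = (4, 3, 0).
v_2 = A·v_1 = (3, 2, 2).
v_3 = A·v_2 = (1, 2, 1).
v_4 = A·v_3 = (2, 1, 4).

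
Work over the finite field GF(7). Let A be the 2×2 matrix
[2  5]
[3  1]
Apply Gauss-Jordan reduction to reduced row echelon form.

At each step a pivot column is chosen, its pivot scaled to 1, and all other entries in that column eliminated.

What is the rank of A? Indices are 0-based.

rank = 2

step 1: normalize row 0 (÷2) = (1, 6)
  row 1: subtract 3×row0 = (0, 4)
step 2: normalize row 1 (÷4) = (0, 1)
  row 0: subtract 6×row1 = (1, 0)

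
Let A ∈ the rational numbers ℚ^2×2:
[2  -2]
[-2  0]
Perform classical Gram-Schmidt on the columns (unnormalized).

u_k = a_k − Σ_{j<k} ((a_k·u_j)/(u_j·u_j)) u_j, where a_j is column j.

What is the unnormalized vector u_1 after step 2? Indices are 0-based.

u_1 = (-1, -1)

Step 1: u_0 = a_0 = (2, -2).
Step 2: u_1 = a_1 − (-1/2)·u_0 = (-1, -1).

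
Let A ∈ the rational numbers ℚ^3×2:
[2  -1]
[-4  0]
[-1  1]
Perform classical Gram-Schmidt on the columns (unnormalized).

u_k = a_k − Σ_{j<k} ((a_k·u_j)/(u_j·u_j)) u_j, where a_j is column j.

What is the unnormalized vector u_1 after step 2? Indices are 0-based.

u_1 = (-5/7, -4/7, 6/7)

Step 1: u_0 = a_0 = (2, -4, -1).
Step 2: u_1 = a_1 − (-1/7)·u_0 = (-5/7, -4/7, 6/7).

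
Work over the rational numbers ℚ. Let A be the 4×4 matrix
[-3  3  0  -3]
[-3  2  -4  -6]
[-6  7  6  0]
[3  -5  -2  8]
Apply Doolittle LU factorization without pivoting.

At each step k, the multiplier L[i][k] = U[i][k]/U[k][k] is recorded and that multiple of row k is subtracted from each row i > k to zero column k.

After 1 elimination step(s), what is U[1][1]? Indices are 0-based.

U[1][1] = -1

k=0: U[0][0]=-3
  eliminate (1,0): mult=1, new row 1: (0, -1, -4, -3); set L[1][0]=1
  eliminate (2,0): mult=2, new row 2: (0, 1, 6, 6); set L[2][0]=2
  eliminate (3,0): mult=-1, new row 3: (0, -2, -2, 5); set L[3][0]=-1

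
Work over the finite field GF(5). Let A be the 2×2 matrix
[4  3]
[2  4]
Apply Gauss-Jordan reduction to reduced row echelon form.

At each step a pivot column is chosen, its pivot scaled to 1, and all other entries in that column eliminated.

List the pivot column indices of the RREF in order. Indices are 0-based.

pivot columns: 0

pivot(0,0)=4: scale R0 → (1, 2)
  clear (1,0): R1 −= (2)R0 → (0, 0)
col 1: no nonzero at/below row 1; advance.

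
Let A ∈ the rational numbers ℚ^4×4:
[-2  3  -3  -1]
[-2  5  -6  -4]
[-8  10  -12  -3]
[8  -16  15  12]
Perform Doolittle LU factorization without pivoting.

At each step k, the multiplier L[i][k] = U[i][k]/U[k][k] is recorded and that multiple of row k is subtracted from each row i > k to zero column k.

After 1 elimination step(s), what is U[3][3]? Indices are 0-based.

Step 1: pivot at (0,0) is -2.
  row1 ← row1 − (1)·row0  ⇒  L[1][0]=1, U row1=(0, 2, -3, -3)
  row2 ← row2 − (4)·row0  ⇒  L[2][0]=4, U row2=(0, -2, 0, 1)
  row3 ← row3 − (-4)·row0  ⇒  L[3][0]=-4, U row3=(0, -4, 3, 8)

U[3][3] = 8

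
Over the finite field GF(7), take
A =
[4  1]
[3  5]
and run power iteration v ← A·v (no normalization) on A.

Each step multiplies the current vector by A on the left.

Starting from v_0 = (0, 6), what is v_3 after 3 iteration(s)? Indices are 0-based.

v_0 = (0, 6).
v_1 = A·v_0 = (6, 2).
v_2 = A·v_1 = (5, 0).
v_3 = A·v_2 = (6, 1).

v_3 = (6, 1)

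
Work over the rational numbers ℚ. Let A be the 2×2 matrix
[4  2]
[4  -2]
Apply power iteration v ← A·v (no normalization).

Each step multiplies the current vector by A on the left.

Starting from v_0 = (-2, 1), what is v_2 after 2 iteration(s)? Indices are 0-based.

v_0 = (-2, 1).
v_1 = A·v_0 = (-6, -10).
v_2 = A·v_1 = (-44, -4).

v_2 = (-44, -4)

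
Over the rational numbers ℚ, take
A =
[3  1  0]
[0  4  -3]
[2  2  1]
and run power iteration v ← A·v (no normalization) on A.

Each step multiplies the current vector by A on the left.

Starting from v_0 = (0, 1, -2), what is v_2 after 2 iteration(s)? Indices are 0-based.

v_2 = (13, 40, 22)

v_0 = (0, 1, -2).
v_1 = A·v_0 = (1, 10, 0).
v_2 = A·v_1 = (13, 40, 22).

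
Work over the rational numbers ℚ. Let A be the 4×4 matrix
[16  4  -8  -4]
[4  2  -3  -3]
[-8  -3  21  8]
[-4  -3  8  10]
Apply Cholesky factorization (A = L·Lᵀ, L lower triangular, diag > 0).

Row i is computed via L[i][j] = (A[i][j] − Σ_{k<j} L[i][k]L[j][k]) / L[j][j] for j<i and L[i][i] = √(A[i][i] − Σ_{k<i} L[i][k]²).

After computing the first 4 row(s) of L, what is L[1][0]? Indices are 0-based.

L[1][0] = 1

Step 1: L[0][0] = √(16) = 4.
  L[1][0] = (4) / L[0][0] = 1.
Step 2: L[1][1] = √(1) = 1.
  L[2][0] = (-8) / L[0][0] = -2.
  L[2][1] = (-1) / L[1][1] = -1.
Step 3: L[2][2] = √(16) = 4.
  L[3][0] = (-4) / L[0][0] = -1.
  L[3][1] = (-2) / L[1][1] = -2.
  L[3][2] = (4) / L[2][2] = 1.
Step 4: L[3][3] = √(4) = 2.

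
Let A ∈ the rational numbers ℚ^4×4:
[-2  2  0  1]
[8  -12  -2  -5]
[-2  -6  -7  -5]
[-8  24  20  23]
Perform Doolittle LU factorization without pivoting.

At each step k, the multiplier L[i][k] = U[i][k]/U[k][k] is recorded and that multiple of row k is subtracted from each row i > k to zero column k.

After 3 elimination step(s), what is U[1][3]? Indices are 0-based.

U[1][3] = -1

[col 0] pivot -2
  R1 -= -4*R0 → (0, -4, -2, -1)  (L[1][0] := -4)
  R2 -= 1*R0 → (0, -8, -7, -6)  (L[2][0] := 1)
  R3 -= 4*R0 → (0, 16, 20, 19)  (L[3][0] := 4)
[col 1] pivot -4
  R2 -= 2*R1 → (0, 0, -3, -4)  (L[2][1] := 2)
  R3 -= -4*R1 → (0, 0, 12, 15)  (L[3][1] := -4)
[col 2] pivot -3
  R3 -= -4*R2 → (0, 0, 0, -1)  (L[3][2] := -4)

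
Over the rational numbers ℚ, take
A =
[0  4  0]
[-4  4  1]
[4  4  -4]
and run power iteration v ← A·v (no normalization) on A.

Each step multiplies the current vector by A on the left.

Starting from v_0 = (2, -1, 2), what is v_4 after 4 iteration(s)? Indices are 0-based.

v_4 = (32, 368, 32)

v_0 = (2, -1, 2).
v_1 = A·v_0 = (-4, -10, -4).
v_2 = A·v_1 = (-40, -28, -40).
v_3 = A·v_2 = (-112, 8, -112).
v_4 = A·v_3 = (32, 368, 32).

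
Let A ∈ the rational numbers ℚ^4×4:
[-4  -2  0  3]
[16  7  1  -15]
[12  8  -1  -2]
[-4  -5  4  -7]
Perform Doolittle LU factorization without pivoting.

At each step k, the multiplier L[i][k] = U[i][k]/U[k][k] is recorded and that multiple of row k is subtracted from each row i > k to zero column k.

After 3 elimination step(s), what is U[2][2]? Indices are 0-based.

Step 1: pivot at (0,0) is -4.
  row1 ← row1 − (-4)·row0  ⇒  L[1][0]=-4, U row1=(0, -1, 1, -3)
  row2 ← row2 − (-3)·row0  ⇒  L[2][0]=-3, U row2=(0, 2, -1, 7)
  row3 ← row3 − (1)·row0  ⇒  L[3][0]=1, U row3=(0, -3, 4, -10)
Step 2: pivot at (1,1) is -1.
  row2 ← row2 − (-2)·row1  ⇒  L[2][1]=-2, U row2=(0, 0, 1, 1)
  row3 ← row3 − (3)·row1  ⇒  L[3][1]=3, U row3=(0, 0, 1, -1)
Step 3: pivot at (2,2) is 1.
  row3 ← row3 − (1)·row2  ⇒  L[3][2]=1, U row3=(0, 0, 0, -2)

U[2][2] = 1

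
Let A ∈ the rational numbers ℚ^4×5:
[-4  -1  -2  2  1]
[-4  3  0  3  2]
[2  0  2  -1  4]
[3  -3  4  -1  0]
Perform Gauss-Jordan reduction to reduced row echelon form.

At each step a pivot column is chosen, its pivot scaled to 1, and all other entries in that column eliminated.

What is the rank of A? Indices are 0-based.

rank = 4

pivot(0,0)=-4: scale R0 → (1, 1/4, 1/2, -1/2, -1/4)
  clear (1,0): R1 −= (-4)R0 → (0, 4, 2, 1, 1)
  clear (2,0): R2 −= (2)R0 → (0, -1/2, 1, 0, 9/2)
  clear (3,0): R3 −= (3)R0 → (0, -15/4, 5/2, 1/2, 3/4)
pivot(1,1)=4: scale R1 → (0, 1, 1/2, 1/4, 1/4)
  clear (0,1): R0 −= (1/4)R1 → (1, 0, 3/8, -9/16, -5/16)
  clear (2,1): R2 −= (-1/2)R1 → (0, 0, 5/4, 1/8, 37/8)
  clear (3,1): R3 −= (-15/4)R1 → (0, 0, 35/8, 23/16, 27/16)
pivot(2,2)=5/4: scale R2 → (0, 0, 1, 1/10, 37/10)
  clear (0,2): R0 −= (3/8)R2 → (1, 0, 0, -3/5, -17/10)
  clear (1,2): R1 −= (1/2)R2 → (0, 1, 0, 1/5, -8/5)
  clear (3,2): R3 −= (35/8)R2 → (0, 0, 0, 1, -29/2)
pivot(3,3)=1: scale R3 → (0, 0, 0, 1, -29/2)
  clear (0,3): R0 −= (-3/5)R3 → (1, 0, 0, 0, -52/5)
  clear (1,3): R1 −= (1/5)R3 → (0, 1, 0, 0, 13/10)
  clear (2,3): R2 −= (1/10)R3 → (0, 0, 1, 0, 103/20)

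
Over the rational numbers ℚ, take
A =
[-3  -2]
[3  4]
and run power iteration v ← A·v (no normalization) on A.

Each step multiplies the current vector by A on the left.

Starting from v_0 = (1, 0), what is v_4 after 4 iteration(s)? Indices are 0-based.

v_0 = (1, 0).
v_1 = A·v_0 = (-3, 3).
v_2 = A·v_1 = (3, 3).
v_3 = A·v_2 = (-15, 21).
v_4 = A·v_3 = (3, 39).

v_4 = (3, 39)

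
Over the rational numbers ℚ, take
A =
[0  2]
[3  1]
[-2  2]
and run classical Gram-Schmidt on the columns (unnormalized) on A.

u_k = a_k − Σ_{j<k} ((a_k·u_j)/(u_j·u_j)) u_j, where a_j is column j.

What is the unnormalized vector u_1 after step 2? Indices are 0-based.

u_1 = (2, 16/13, 24/13)

Step 1: u_0 = a_0 = (0, 3, -2).
Step 2: u_1 = a_1 − (-1/13)·u_0 = (2, 16/13, 24/13).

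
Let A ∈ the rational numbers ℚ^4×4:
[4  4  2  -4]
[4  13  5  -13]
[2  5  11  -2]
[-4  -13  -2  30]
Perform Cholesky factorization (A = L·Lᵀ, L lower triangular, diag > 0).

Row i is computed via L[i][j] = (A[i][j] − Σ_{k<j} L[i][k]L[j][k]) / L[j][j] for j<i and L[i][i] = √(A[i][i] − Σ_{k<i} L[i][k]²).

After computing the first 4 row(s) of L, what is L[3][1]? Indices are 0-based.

Step 1: L[0][0] = √(4) = 2.
  L[1][0] = (4) / L[0][0] = 2.
Step 2: L[1][1] = √(9) = 3.
  L[2][0] = (2) / L[0][0] = 1.
  L[2][1] = (3) / L[1][1] = 1.
Step 3: L[2][2] = √(9) = 3.
  L[3][0] = (-4) / L[0][0] = -2.
  L[3][1] = (-9) / L[1][1] = -3.
  L[3][2] = (3) / L[2][2] = 1.
Step 4: L[3][3] = √(16) = 4.

L[3][1] = -3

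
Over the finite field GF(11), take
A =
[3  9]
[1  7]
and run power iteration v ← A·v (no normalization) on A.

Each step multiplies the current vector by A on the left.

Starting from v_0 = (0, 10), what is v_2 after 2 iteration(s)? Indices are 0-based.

v_2 = (9, 8)

v_0 = (0, 10).
v_1 = A·v_0 = (2, 4).
v_2 = A·v_1 = (9, 8).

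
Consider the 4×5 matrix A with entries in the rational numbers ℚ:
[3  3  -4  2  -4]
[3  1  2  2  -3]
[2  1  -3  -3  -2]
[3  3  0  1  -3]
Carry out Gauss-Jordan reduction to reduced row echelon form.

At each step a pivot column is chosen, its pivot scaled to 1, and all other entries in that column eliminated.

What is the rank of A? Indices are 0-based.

rank = 4

step 1: normalize row 0 (÷3) = (1, 1, -4/3, 2/3, -4/3)
  row 1: subtract 3×row0 = (0, -2, 6, 0, 1)
  row 2: subtract 2×row0 = (0, -1, -1/3, -13/3, 2/3)
  row 3: subtract 3×row0 = (0, 0, 4, -1, 1)
step 2: normalize row 1 (÷-2) = (0, 1, -3, 0, -1/2)
  row 0: subtract 1×row1 = (1, 0, 5/3, 2/3, -5/6)
  row 2: subtract -1×row1 = (0, 0, -10/3, -13/3, 1/6)
step 3: normalize row 2 (÷-10/3) = (0, 0, 1, 13/10, -1/20)
  row 0: subtract 5/3×row2 = (1, 0, 0, -3/2, -3/4)
  row 1: subtract -3×row2 = (0, 1, 0, 39/10, -13/20)
  row 3: subtract 4×row2 = (0, 0, 0, -31/5, 6/5)
step 4: normalize row 3 (÷-31/5) = (0, 0, 0, 1, -6/31)
  row 0: subtract -3/2×row3 = (1, 0, 0, 0, -129/124)
  row 1: subtract 39/10×row3 = (0, 1, 0, 0, 13/124)
  row 2: subtract 13/10×row3 = (0, 0, 1, 0, 25/124)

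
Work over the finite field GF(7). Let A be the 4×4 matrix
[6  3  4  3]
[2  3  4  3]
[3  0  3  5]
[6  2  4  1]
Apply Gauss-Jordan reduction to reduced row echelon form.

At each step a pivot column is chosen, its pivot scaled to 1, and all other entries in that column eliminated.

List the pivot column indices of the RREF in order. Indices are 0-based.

pivot columns: 0, 1, 2, 3

pivot(0,0)=6: scale R0 → (1, 4, 3, 4)
  clear (1,0): R1 −= (2)R0 → (0, 2, 5, 2)
  clear (2,0): R2 −= (3)R0 → (0, 2, 1, 0)
  clear (3,0): R3 −= (6)R0 → (0, 6, 0, 5)
pivot(1,1)=2: scale R1 → (0, 1, 6, 1)
  clear (0,1): R0 −= (4)R1 → (1, 0, 0, 0)
  clear (2,1): R2 −= (2)R1 → (0, 0, 3, 5)
  clear (3,1): R3 −= (6)R1 → (0, 0, 6, 6)
pivot(2,2)=3: scale R2 → (0, 0, 1, 4)
  clear (1,2): R1 −= (6)R2 → (0, 1, 0, 5)
  clear (3,2): R3 −= (6)R2 → (0, 0, 0, 3)
pivot(3,3)=3: scale R3 → (0, 0, 0, 1)
  clear (1,3): R1 −= (5)R3 → (0, 1, 0, 0)
  clear (2,3): R2 −= (4)R3 → (0, 0, 1, 0)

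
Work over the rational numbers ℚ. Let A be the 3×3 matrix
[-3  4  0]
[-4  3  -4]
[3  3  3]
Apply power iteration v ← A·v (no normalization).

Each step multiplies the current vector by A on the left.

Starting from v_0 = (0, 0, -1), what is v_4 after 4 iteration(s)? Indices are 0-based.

v_0 = (0, 0, -1).
v_1 = A·v_0 = (0, 4, -3).
v_2 = A·v_1 = (16, 24, 3).
v_3 = A·v_2 = (48, -4, 129).
v_4 = A·v_3 = (-160, -720, 519).

v_4 = (-160, -720, 519)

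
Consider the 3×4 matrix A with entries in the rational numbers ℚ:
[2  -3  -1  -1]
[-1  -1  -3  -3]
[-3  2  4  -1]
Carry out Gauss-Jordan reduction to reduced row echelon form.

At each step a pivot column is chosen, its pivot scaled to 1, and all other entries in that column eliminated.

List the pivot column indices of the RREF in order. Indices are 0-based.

pivot columns: 0, 1, 2

step 1: normalize row 0 (÷2) = (1, -3/2, -1/2, -1/2)
  row 1: subtract -1×row0 = (0, -5/2, -7/2, -7/2)
  row 2: subtract -3×row0 = (0, -5/2, 5/2, -5/2)
step 2: normalize row 1 (÷-5/2) = (0, 1, 7/5, 7/5)
  row 0: subtract -3/2×row1 = (1, 0, 8/5, 8/5)
  row 2: subtract -5/2×row1 = (0, 0, 6, 1)
step 3: normalize row 2 (÷6) = (0, 0, 1, 1/6)
  row 0: subtract 8/5×row2 = (1, 0, 0, 4/3)
  row 1: subtract 7/5×row2 = (0, 1, 0, 7/6)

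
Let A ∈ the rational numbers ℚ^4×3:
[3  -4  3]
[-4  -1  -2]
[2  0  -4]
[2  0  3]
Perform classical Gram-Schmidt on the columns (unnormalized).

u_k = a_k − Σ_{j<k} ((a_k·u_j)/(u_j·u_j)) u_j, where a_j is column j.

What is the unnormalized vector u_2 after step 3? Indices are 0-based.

u_2 = (18/71, -72/71, -334/71, 163/71)

Step 1: u_0 = a_0 = (3, -4, 2, 2).
Step 2: u_1 = a_1 − (-8/33)·u_0 = (-36/11, -65/33, 16/33, 16/33).
Step 3: u_2 = a_2 − (5/11)·u_0 − (-30/71)·u_1 = (18/71, -72/71, -334/71, 163/71).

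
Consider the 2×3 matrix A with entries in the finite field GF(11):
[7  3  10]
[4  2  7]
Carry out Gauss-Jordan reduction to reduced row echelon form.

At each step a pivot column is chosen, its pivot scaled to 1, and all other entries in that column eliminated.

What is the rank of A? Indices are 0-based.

rank = 2

[1] R0 /= 7  ⇒  (1, 2, 3)
     R1 -= 4·R0  ⇒  (0, 5, 6)
[2] R1 /= 5  ⇒  (0, 1, 10)
     R0 -= 2·R1  ⇒  (1, 0, 5)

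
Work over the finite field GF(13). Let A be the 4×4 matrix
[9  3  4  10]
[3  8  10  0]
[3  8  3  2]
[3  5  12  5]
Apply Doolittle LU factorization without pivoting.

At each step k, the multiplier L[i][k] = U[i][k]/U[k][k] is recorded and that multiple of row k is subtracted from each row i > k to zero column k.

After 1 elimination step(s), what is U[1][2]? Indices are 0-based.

U[1][2] = 0

k=0: U[0][0]=9
  eliminate (1,0): mult=9, new row 1: (0, 7, 0, 1); set L[1][0]=9
  eliminate (2,0): mult=9, new row 2: (0, 7, 6, 3); set L[2][0]=9
  eliminate (3,0): mult=9, new row 3: (0, 4, 2, 6); set L[3][0]=9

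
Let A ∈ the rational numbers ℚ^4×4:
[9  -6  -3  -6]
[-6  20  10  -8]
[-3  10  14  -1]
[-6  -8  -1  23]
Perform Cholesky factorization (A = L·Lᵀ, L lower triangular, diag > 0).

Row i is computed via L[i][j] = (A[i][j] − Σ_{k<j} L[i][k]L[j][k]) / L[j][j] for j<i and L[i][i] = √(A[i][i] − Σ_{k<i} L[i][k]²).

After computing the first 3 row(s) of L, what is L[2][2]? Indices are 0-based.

L[2][2] = 3

Step 1: L[0][0] = √(9) = 3.
  L[1][0] = (-6) / L[0][0] = -2.
Step 2: L[1][1] = √(16) = 4.
  L[2][0] = (-3) / L[0][0] = -1.
  L[2][1] = (8) / L[1][1] = 2.
Step 3: L[2][2] = √(9) = 3.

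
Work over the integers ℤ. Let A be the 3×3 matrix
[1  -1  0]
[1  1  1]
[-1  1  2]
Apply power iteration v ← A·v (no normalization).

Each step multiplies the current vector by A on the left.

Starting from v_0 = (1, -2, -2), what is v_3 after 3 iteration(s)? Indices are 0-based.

v_3 = (13, -21, -53)

v_0 = (1, -2, -2).
v_1 = A·v_0 = (3, -3, -7).
v_2 = A·v_1 = (6, -7, -20).
v_3 = A·v_2 = (13, -21, -53).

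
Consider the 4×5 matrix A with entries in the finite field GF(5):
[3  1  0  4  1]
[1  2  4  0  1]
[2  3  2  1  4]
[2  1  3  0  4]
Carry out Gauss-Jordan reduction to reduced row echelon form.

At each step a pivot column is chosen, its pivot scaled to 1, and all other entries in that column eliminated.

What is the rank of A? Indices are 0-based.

rank = 4

step 1: normalize row 0 (÷3) = (1, 2, 0, 3, 2)
  row 1: subtract 1×row0 = (0, 0, 4, 2, 4)
  row 2: subtract 2×row0 = (0, 4, 2, 0, 0)
  row 3: subtract 2×row0 = (0, 2, 3, 4, 0)
step 2: exchange rows 1,2
step 2: normalize row 1 (÷4) = (0, 1, 3, 0, 0)
  row 0: subtract 2×row1 = (1, 0, 4, 3, 2)
  row 3: subtract 2×row1 = (0, 0, 2, 4, 0)
step 3: normalize row 2 (÷4) = (0, 0, 1, 3, 1)
  row 0: subtract 4×row2 = (1, 0, 0, 1, 3)
  row 1: subtract 3×row2 = (0, 1, 0, 1, 2)
  row 3: subtract 2×row2 = (0, 0, 0, 3, 3)
step 4: normalize row 3 (÷3) = (0, 0, 0, 1, 1)
  row 0: subtract 1×row3 = (1, 0, 0, 0, 2)
  row 1: subtract 1×row3 = (0, 1, 0, 0, 1)
  row 2: subtract 3×row3 = (0, 0, 1, 0, 3)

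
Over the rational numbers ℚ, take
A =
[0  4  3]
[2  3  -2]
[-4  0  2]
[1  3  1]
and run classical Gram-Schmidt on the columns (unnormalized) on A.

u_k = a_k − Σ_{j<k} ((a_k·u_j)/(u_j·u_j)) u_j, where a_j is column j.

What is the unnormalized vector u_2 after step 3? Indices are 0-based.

u_2 = (249/211, -1220/633, -554/633, 224/633)

Step 1: u_0 = a_0 = (0, 2, -4, 1).
Step 2: u_1 = a_1 − (3/7)·u_0 = (4, 15/7, 12/7, 18/7).
Step 3: u_2 = a_2 − (-11/21)·u_0 − (96/211)·u_1 = (249/211, -1220/633, -554/633, 224/633).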